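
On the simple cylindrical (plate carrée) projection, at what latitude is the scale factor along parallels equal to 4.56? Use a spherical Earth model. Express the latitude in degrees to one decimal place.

Plate carrée: h = 1, k = sec φ along parallels.
sec φ = 4.56  ⇒  cos φ = 0.2193  ⇒  φ ≈ 77.3°.

77.3°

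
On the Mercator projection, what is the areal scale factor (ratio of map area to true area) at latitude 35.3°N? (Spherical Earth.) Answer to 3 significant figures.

1.50

The Mercator projection is conformal; its linear scale factor is the same in every direction and equals sec φ = 1/cos φ.
Areal scale = k² = sec²φ = 1/cos²(35.3°) = 1/0.8161² = 1.501.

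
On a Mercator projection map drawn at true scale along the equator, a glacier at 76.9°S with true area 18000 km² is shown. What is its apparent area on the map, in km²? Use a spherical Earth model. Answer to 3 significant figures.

For Mercator, h = k = sec φ (a conformal cylindrical projection has a single point scale, 1/cos φ).
Areal scale = k² = sec²φ = 1/cos²(76.9°) = 1/0.2267² = 19.47.
Apparent area = 18000 × 19.47 ≈ 350000 km².

350000 km²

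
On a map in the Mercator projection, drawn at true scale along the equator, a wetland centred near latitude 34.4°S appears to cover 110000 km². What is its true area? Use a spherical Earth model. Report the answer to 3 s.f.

74900 km²

The Mercator projection is conformal; its linear scale factor is the same in every direction and equals sec φ = 1/cos φ.
Areal scale = k² = sec²φ = 1/cos²(34.4°) = 1/0.8251² = 1.469.
True area = apparent / (areal scale) = 110000 / 1.469 ≈ 74900 km².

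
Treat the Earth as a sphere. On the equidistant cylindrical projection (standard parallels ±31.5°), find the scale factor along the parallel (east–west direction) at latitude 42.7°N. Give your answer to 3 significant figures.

1.16

With standard parallel φ₀ = 31.5°, the equirectangular projection gives x = Rλ cos φ₀, y = Rφ, so h = 1 and k = cos 31.5° / cos φ.
k = cos 31.5° / cos 42.7° = 0.8526/0.7349 = 1.160.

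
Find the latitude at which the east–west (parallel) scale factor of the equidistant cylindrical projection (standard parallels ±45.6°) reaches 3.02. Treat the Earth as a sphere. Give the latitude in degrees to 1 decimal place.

76.6°

In the equirectangular projection with standard parallel φ₀ = 45.6° (x = Rλ cos φ₀, y = Rφ), meridians are true-scale (h = 1) and the parallel scale is k = cos φ₀ / cos φ.
k = cos φ₀ / cos φ = 3.02  ⇒  cos φ = cos 45.6° / 3.02 = 0.2317.
φ = arccos(0.2317) ≈ 76.6°.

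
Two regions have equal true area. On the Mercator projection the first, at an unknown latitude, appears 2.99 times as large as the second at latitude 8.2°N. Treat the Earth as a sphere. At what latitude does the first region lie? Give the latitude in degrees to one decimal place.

55.1°

On Mercator, (apparent₁)/(apparent₂) = sec²φ₁ / sec²φ₂ when true areas are equal.
cos²φ₂ / cos²φ₁ = 2.99  ⇒  cos φ₁ = cos 8.2° / √2.99 = 0.9898/1.729 = 0.5724.
φ₁ = arccos(0.5724) ≈ 55.1°.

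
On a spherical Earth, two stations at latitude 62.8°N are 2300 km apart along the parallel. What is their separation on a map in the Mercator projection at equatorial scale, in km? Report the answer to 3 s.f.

The Mercator projection is conformal; its linear scale factor is the same in every direction and equals sec φ = 1/cos φ.
Along the parallel, k = sec 62.8° = 1/0.4571 = 2.188.
Map distance = 2300 × 2.188 ≈ 5030 km.

5030 km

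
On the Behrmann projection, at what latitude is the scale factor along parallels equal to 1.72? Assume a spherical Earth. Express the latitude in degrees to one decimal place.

Behrmann is a cylindrical equal-area projection with standard parallels at ±30°. A cylindrical equal-area projection with standard parallel φ₀ has meridian scale h = cos φ / cos φ₀ and parallel scale k = cos φ₀ / cos φ (so areas are preserved, h·k = 1).
k = cos φ₀ / cos φ = 1.72  ⇒  cos φ = cos 30° / 1.72 = 0.5035.
φ = arccos(0.5035) ≈ 59.8°.

59.8°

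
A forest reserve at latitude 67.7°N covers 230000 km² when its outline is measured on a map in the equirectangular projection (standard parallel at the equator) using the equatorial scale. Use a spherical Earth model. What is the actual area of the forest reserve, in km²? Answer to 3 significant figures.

87300 km²

Plate carrée maps x = Rλ, y = Rφ. The meridian scale is h = 1 and the parallel scale is k = 1/cos φ = sec φ.
Areal scale = h·k = 1 × sec φ; at 67.7°, h = 1.000, k = 2.635, so h·k = 2.635.
True area = apparent / (areal scale) = 230000 / 2.635 ≈ 87300 km².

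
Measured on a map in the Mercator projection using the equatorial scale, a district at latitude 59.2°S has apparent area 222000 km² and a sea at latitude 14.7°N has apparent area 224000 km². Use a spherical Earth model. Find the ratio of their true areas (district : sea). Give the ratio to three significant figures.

On Mercator the areal scale is sec²φ, so true area = apparent × cos²φ.
True area of district: 222000 × cos²(59.2°) = 222000 × 0.2622 = 58210 km².
True area of sea: 224000 × cos²(14.7°) = 224000 × 0.9356 = 209600 km².
Ratio = 58210 / 209600 ≈ 0.278.

0.278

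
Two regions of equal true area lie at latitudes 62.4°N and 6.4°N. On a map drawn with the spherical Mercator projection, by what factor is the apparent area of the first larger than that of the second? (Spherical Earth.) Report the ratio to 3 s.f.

4.60

Mercator is conformal with k = sec φ, so areal scale = k² = sec²φ.
At 62.4°: sec²(62.4°) = 1/0.4633² = 4.659.
At 6.4°: sec²(6.4°) = 1/0.9938² = 1.013.
Ratio = 4.659/1.013 = cos²(6.4°)/cos²(62.4°) ≈ 4.60.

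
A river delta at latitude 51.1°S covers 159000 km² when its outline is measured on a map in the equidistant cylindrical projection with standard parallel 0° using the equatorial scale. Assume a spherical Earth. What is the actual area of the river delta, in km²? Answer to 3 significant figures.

99800 km²

For the equirectangular projection with φ₀ = 0 (plate carrée), h = 1 along meridians and k = sec φ along parallels.
Areal scale = h·k = 1 × sec φ; at 51.1°, h = 1.000, k = 1.592, so h·k = 1.592.
True area = apparent / (areal scale) = 159000 / 1.592 ≈ 99800 km².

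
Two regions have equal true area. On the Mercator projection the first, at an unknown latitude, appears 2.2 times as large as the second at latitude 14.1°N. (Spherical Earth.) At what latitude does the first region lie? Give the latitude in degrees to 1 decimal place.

49.2°

Mercator areal scale is sec²φ, so apparent-area ratio = sec²φ₁ / sec²φ₂ = cos²φ₂ / cos²φ₁.
cos²φ₂ / cos²φ₁ = 2.2  ⇒  cos φ₁ = cos 14.1° / √2.2 = 0.9699/1.483 = 0.6539.
φ₁ = arccos(0.6539) ≈ 49.2°.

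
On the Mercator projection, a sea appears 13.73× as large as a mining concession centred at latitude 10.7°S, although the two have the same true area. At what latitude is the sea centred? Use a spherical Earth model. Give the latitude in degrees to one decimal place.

74.6°

For equal true areas on Mercator, apparent areas scale as sec²φ, so the ratio is cos²φ₂ / cos²φ₁.
cos²φ₂ / cos²φ₁ = 13.73  ⇒  cos φ₁ = cos 10.7° / √13.73 = 0.9826/3.705 = 0.2652.
φ₁ = arccos(0.2652) ≈ 74.6°.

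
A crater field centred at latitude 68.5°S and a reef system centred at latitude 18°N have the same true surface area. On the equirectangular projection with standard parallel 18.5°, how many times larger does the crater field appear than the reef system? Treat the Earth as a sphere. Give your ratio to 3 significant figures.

2.59

In the equirectangular projection with standard parallel φ₀ = 18.5° (x = Rλ cos φ₀, y = Rφ), meridians are true-scale (h = 1) and the parallel scale is k = cos φ₀ / cos φ.
Areal scale at 68.5°: h·k = 1.000 × 2.588 = 2.588.
Areal scale at 18°: h·k = 1.000 × 0.9971 = 0.9971.
Ratio = 2.588/0.9971 ≈ 2.59.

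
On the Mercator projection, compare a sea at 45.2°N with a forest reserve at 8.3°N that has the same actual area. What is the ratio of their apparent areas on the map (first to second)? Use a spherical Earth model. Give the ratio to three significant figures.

1.97

On Mercator, area is exaggerated by sec²φ = 1/cos²φ.
At 45.2°: sec²(45.2°) = 1/0.7046² = 2.014.
At 8.3°: sec²(8.3°) = 1/0.9895² = 1.021.
Ratio = 2.014/1.021 = cos²(8.3°)/cos²(45.2°) ≈ 1.97.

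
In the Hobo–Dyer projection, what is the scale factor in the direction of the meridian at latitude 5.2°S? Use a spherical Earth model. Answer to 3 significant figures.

1.26

Hobo–Dyer is a cylindrical equal-area projection with standard parallels at ±37.5°. Cylindrical equal-area (φ₀ = 37.5°): h = cos φ / cos 37.5° along meridians, k = cos 37.5° / cos φ along parallels; h·k = 1.
h = cos 5.2° / cos 37.5° = 0.9959/0.7934 = 1.255.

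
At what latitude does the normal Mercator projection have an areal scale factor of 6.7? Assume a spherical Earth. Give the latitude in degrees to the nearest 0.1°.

67.3°

Mercator areal scale is sec²φ.
sec²φ = 6.7  ⇒  cos²φ = 0.1493  ⇒  cos φ = 0.3863.
φ = arccos(0.3863) ≈ 67.3°.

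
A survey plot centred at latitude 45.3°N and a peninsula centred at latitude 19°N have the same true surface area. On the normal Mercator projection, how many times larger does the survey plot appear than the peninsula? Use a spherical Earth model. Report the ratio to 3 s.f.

Mercator is conformal with k = sec φ, so areal scale = k² = sec²φ.
At 45.3°: sec²(45.3°) = 1/0.7034² = 2.021.
At 19°: sec²(19°) = 1/0.9455² = 1.119.
Ratio = 2.021/1.119 = cos²(19°)/cos²(45.3°) ≈ 1.81.

1.81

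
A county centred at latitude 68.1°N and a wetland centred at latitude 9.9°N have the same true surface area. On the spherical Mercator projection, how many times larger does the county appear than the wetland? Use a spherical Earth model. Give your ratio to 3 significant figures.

Mercator areal scale is sec²φ.
At 68.1°: sec²(68.1°) = 1/0.3730² = 7.188.
At 9.9°: sec²(9.9°) = 1/0.9851² = 1.030.
Ratio = 7.188/1.030 = cos²(9.9°)/cos²(68.1°) ≈ 6.98.

6.98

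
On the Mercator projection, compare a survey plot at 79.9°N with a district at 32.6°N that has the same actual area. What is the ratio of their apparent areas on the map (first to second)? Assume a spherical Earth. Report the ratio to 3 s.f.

23.1

On Mercator, area is exaggerated by sec²φ = 1/cos²φ.
At 79.9°: sec²(79.9°) = 1/0.1754² = 32.52.
At 32.6°: sec²(32.6°) = 1/0.8425² = 1.409.
Ratio = 32.52/1.409 = cos²(32.6°)/cos²(79.9°) ≈ 23.1.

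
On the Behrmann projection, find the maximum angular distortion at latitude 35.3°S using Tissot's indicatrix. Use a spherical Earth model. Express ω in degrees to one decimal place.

6.8°

Behrmann is a cylindrical equal-area projection with standard parallels at ±30°. A cylindrical equal-area projection with standard parallel φ₀ has meridian scale h = cos φ / cos φ₀ and parallel scale k = cos φ₀ / cos φ (so areas are preserved, h·k = 1).
At 35.3°: h = 0.9424, k = 1.061; principal scales a = 1.061, b = 0.9424.
sin(ω/2) = (a − b)/(a + b) = 0.1187/2.004 = 0.05926, so ω = 2 arcsin(0.05926) ≈ 6.8°.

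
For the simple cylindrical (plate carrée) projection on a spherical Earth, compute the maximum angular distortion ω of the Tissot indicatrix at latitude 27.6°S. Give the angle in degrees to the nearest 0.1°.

6.9°

In the plate carrée (x = Rλ, y = Rφ), meridians are true-scale (h = 1) and parallels are stretched by k = sec φ.
At 27.6°: h = 1.000, k = 1.128; principal scales a = 1.128, b = 1.000.
sin(ω/2) = (a − b)/(a + b) = 0.1284/2.128 = 0.06033, so ω = 2 arcsin(0.06033) ≈ 6.9°.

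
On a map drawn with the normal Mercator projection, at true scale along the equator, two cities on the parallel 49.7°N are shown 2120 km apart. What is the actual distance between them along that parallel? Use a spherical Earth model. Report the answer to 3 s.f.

1370 km

The Mercator projection is conformal; its linear scale factor is the same in every direction and equals sec φ = 1/cos φ.
Along the parallel at 49.7°, map distances are exaggerated by k = sec 49.7° = 1.546.
True distance = 2120 / 1.546 = 2120 × cos 49.7° ≈ 1370 km.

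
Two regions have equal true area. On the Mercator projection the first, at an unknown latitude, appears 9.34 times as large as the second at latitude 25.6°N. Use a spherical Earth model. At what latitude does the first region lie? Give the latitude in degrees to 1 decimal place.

72.8°

Mercator areal scale is sec²φ, so apparent-area ratio = sec²φ₁ / sec²φ₂ = cos²φ₂ / cos²φ₁.
cos²φ₂ / cos²φ₁ = 9.34  ⇒  cos φ₁ = cos 25.6° / √9.34 = 0.9018/3.056 = 0.2951.
φ₁ = arccos(0.2951) ≈ 72.8°.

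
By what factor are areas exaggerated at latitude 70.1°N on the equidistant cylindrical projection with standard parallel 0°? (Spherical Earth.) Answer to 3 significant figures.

Plate carrée maps x = Rλ, y = Rφ. The meridian scale is h = 1 and the parallel scale is k = 1/cos φ = sec φ.
Areal scale = h·k = 1 × sec φ; at 70.1°, h = 1.000, k = 2.938, so h·k = 2.938.

2.94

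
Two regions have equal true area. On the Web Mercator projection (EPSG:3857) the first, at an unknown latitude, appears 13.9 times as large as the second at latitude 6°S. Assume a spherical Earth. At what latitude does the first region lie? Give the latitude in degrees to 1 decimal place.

74.5°

Mercator areal scale is sec²φ, so apparent-area ratio = sec²φ₁ / sec²φ₂ = cos²φ₂ / cos²φ₁.
cos²φ₂ / cos²φ₁ = 13.9  ⇒  cos φ₁ = cos 6° / √13.9 = 0.9945/3.728 = 0.2668.
φ₁ = arccos(0.2668) ≈ 74.5°.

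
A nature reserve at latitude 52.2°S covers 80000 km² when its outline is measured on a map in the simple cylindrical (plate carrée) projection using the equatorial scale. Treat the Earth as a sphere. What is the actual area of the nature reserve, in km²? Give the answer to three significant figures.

49000 km²

For the equirectangular projection with φ₀ = 0 (plate carrée), h = 1 along meridians and k = sec φ along parallels.
Areal scale = h·k = 1 × sec φ; at 52.2°, h = 1.000, k = 1.632, so h·k = 1.632.
True area = apparent / (areal scale) = 80000 / 1.632 ≈ 49000 km².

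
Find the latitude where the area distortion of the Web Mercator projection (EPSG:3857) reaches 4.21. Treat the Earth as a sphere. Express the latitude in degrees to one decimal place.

60.8°

Mercator areal scale is sec²φ.
sec²φ = 4.21  ⇒  cos²φ = 0.2375  ⇒  cos φ = 0.4874.
φ = arccos(0.4874) ≈ 60.8°.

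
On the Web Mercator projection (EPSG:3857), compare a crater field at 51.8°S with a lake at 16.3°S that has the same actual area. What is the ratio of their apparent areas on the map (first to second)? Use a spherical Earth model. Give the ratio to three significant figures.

2.41

Mercator areal scale is sec²φ.
At 51.8°: sec²(51.8°) = 1/0.6184² = 2.615.
At 16.3°: sec²(16.3°) = 1/0.9598² = 1.086.
Ratio = 2.615/1.086 = cos²(16.3°)/cos²(51.8°) ≈ 2.41.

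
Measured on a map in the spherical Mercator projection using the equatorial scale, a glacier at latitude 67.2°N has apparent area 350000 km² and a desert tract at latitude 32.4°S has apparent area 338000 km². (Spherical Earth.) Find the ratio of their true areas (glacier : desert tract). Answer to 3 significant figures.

Since Mercator area scale is 1/cos²φ, the true area equals the apparent area multiplied by cos²φ.
True area of glacier: 350000 × cos²(67.2°) = 350000 × 0.1502 = 52560 km².
True area of desert tract: 338000 × cos²(32.4°) = 338000 × 0.7129 = 241000 km².
Ratio = 52560 / 241000 ≈ 0.218.

0.218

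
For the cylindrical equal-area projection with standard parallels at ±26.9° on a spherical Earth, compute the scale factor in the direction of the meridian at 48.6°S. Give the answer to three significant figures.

A cylindrical equal-area projection with standard parallel φ₀ has meridian scale h = cos φ / cos φ₀ and parallel scale k = cos φ₀ / cos φ (so areas are preserved, h·k = 1).
h = cos 48.6° / cos 26.9° = 0.6613/0.8918 = 0.7415.

0.742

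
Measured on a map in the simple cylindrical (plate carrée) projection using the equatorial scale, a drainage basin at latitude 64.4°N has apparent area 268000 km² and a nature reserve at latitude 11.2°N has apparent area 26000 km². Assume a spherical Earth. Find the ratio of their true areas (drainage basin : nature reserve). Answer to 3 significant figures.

4.54

Plate carrée has h = 1 and k = sec φ, giving areal scale sec φ; true area = (apparent area) · cos φ.
True area of drainage basin: 268000 × cos(64.4°) = 268000 × 0.4321 = 115800 km².
True area of nature reserve: 26000 × cos(11.2°) = 26000 × 0.9810 = 25500 km².
Ratio = 115800 / 25500 ≈ 4.54.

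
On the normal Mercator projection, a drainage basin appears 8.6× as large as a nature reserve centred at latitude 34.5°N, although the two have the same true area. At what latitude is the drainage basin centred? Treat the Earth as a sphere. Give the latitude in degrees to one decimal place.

73.7°

Mercator areal scale is sec²φ, so apparent-area ratio = sec²φ₁ / sec²φ₂ = cos²φ₂ / cos²φ₁.
cos²φ₂ / cos²φ₁ = 8.6  ⇒  cos φ₁ = cos 34.5° / √8.6 = 0.8241/2.933 = 0.2810.
φ₁ = arccos(0.2810) ≈ 73.7°.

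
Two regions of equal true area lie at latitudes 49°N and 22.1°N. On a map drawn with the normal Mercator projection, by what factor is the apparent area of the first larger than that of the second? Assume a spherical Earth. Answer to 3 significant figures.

1.99

Mercator areal scale is sec²φ.
At 49°: sec²(49°) = 1/0.6561² = 2.323.
At 22.1°: sec²(22.1°) = 1/0.9265² = 1.165.
Ratio = 2.323/1.165 = cos²(22.1°)/cos²(49°) ≈ 1.99.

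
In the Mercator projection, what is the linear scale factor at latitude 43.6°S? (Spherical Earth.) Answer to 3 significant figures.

The Mercator projection is conformal; its linear scale factor is the same in every direction and equals sec φ = 1/cos φ.
k = 1/cos 43.6° = 1/0.7242 = 1.381.

1.38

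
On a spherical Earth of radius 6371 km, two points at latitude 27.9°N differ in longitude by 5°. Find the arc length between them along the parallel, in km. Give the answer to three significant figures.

Arc length along a parallel = R cos φ · Δλ (with Δλ in radians).
= 6371 × cos 27.9° × (5° × π/180) = 6371 × 0.8838 × 0.08727 ≈ 491 km.

491 km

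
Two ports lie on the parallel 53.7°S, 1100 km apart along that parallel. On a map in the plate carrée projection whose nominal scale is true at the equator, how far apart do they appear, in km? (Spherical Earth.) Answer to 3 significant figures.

For the equirectangular projection with φ₀ = 0 (plate carrée), h = 1 along meridians and k = sec φ along parallels.
Along the parallel, k = sec 53.7° = 1/0.5920 = 1.689.
Map distance = 1100 × 1.689 ≈ 1860 km.

1860 km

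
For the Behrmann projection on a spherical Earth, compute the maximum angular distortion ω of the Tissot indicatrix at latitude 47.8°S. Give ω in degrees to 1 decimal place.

28.8°

The Behrmann projection is cylindrical equal-area with φ₀ = 30°. For cylindrical equal-area with standard parallel φ₀, h = cos φ / cos φ₀ and k = cos φ₀ / cos φ, so h·k = 1.
At 47.8°: h = 0.7756, k = 1.289; principal scales a = 1.289, b = 0.7756.
sin(ω/2) = (a − b)/(a + b) = 0.5136/2.065 = 0.2487, so ω = 2 arcsin(0.2487) ≈ 28.8°.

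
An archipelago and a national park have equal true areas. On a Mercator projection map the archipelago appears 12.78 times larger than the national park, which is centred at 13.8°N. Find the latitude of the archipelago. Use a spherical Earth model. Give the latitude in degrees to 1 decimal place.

On Mercator, (apparent₁)/(apparent₂) = sec²φ₁ / sec²φ₂ when true areas are equal.
cos²φ₂ / cos²φ₁ = 12.78  ⇒  cos φ₁ = cos 13.8° / √12.78 = 0.9711/3.575 = 0.2717.
φ₁ = arccos(0.2717) ≈ 74.2°.

74.2°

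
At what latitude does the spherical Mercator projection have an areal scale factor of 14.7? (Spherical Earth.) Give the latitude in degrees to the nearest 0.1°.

74.9°

Mercator areal scale is sec²φ.
sec²φ = 14.7  ⇒  cos²φ = 0.06803  ⇒  cos φ = 0.2608.
φ = arccos(0.2608) ≈ 74.9°.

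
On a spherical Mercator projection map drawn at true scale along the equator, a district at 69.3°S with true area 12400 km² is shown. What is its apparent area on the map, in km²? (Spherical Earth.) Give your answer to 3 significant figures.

99200 km²

The Mercator projection is conformal; its linear scale factor is the same in every direction and equals sec φ = 1/cos φ.
Areal scale = k² = sec²φ = 1/cos²(69.3°) = 1/0.3535² = 8.004.
Apparent area = 12400 × 8.004 ≈ 99200 km².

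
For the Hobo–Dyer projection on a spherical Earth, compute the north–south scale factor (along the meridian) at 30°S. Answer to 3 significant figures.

1.09

The Hobo–Dyer projection is cylindrical equal-area with φ₀ = 37.5°. Cylindrical equal-area (φ₀ = 37.5°): h = cos φ / cos 37.5° along meridians, k = cos 37.5° / cos φ along parallels; h·k = 1.
h = cos 30° / cos 37.5° = 0.8660/0.7934 = 1.092.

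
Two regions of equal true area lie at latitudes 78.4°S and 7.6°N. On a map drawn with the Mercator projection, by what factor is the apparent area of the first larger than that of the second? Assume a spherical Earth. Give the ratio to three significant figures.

24.3

Mercator is conformal with k = sec φ, so areal scale = k² = sec²φ.
At 78.4°: sec²(78.4°) = 1/0.2011² = 24.73.
At 7.6°: sec²(7.6°) = 1/0.9912² = 1.018.
Ratio = 24.73/1.018 = cos²(7.6°)/cos²(78.4°) ≈ 24.3.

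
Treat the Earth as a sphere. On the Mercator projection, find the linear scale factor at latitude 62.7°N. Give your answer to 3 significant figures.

Mercator is conformal, so the point scale is isotropic: h = k = sec φ = 1/cos φ.
k = 1/cos 62.7° = 1/0.4586 = 2.180.

2.18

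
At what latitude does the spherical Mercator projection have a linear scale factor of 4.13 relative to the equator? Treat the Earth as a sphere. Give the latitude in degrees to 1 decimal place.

76.0°

Mercator scale is k = sec φ = 1/cos φ.
1/cos φ = 4.13  ⇒  cos φ = 0.2421  ⇒  φ = arccos(0.2421) ≈ 76.0°.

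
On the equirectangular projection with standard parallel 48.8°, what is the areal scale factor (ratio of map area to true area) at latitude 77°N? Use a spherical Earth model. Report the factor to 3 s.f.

In the equirectangular projection with standard parallel φ₀ = 48.8° (x = Rλ cos φ₀, y = Rφ), meridians are true-scale (h = 1) and the parallel scale is k = cos φ₀ / cos φ.
Areal scale = h·k = 1 × cos φ₀ / cos φ; at 77°, h = 1.000, k = 2.928, so h·k = 2.928.

2.93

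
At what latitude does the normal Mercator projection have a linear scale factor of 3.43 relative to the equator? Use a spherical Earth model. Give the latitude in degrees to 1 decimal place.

Mercator scale is k = sec φ = 1/cos φ.
1/cos φ = 3.43  ⇒  cos φ = 0.2915  ⇒  φ = arccos(0.2915) ≈ 73.0°.

73.0°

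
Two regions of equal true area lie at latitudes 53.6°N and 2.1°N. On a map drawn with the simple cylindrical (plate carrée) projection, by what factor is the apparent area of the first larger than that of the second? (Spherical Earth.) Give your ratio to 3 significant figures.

1.68

Plate carrée maps x = Rλ, y = Rφ. The meridian scale is h = 1 and the parallel scale is k = 1/cos φ = sec φ.
Areal scale at 53.6°: h·k = 1.000 × 1.685 = 1.685.
Areal scale at 2.1°: h·k = 1.000 × 1.001 = 1.001.
Ratio = 1.685/1.001 ≈ 1.68.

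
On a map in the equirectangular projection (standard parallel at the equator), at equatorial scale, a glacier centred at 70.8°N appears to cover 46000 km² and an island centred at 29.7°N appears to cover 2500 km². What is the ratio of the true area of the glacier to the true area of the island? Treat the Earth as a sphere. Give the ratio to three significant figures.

6.97

On the plate carrée, areal scale = h·k = 1 × sec φ, so true area = apparent × cos φ.
True area of glacier: 46000 × cos(70.8°) = 46000 × 0.3289 = 15130 km².
True area of island: 2500 × cos(29.7°) = 2500 × 0.8686 = 2172 km².
Ratio = 15130 / 2172 ≈ 6.97.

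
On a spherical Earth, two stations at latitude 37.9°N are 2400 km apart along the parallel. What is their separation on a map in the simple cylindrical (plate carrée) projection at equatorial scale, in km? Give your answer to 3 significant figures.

3040 km

For the equirectangular projection with φ₀ = 0 (plate carrée), h = 1 along meridians and k = sec φ along parallels.
Along the parallel, k = sec 37.9° = 1/0.7891 = 1.267.
Map distance = 2400 × 1.267 ≈ 3040 km.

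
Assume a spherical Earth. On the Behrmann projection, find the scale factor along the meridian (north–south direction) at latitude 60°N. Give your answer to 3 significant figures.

0.577

Behrmann is a cylindrical equal-area projection with standard parallels at ±30°. Cylindrical equal-area (φ₀ = 30°): h = cos φ / cos 30° along meridians, k = cos 30° / cos φ along parallels; h·k = 1.
h = cos 60° / cos 30° = 0.5000/0.8660 = 0.5774.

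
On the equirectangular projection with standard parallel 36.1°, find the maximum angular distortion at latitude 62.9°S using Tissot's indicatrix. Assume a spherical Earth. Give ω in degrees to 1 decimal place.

32.4°

With standard parallel φ₀ = 36.1°, the equirectangular projection gives x = Rλ cos φ₀, y = Rφ, so h = 1 and k = cos 36.1° / cos φ.
At 62.9°: h = 1.000, k = 1.774; principal scales a = 1.774, b = 1.000.
sin(ω/2) = (a − b)/(a + b) = 0.7737/2.774 = 0.2789, so ω = 2 arcsin(0.2789) ≈ 32.4°.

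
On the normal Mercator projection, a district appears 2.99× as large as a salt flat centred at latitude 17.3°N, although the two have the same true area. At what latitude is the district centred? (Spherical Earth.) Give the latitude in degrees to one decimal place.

56.5°

Mercator areal scale is sec²φ, so apparent-area ratio = sec²φ₁ / sec²φ₂ = cos²φ₂ / cos²φ₁.
cos²φ₂ / cos²φ₁ = 2.99  ⇒  cos φ₁ = cos 17.3° / √2.99 = 0.9548/1.729 = 0.5522.
φ₁ = arccos(0.5522) ≈ 56.5°.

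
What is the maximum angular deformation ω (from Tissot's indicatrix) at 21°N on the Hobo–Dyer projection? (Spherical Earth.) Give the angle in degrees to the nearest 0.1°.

18.6°

The Hobo–Dyer projection is cylindrical equal-area with φ₀ = 37.5°. A cylindrical equal-area projection with standard parallel φ₀ has meridian scale h = cos φ / cos φ₀ and parallel scale k = cos φ₀ / cos φ (so areas are preserved, h·k = 1).
At 21°: h = 1.177, k = 0.8498; principal scales a = 1.177, b = 0.8498.
sin(ω/2) = (a − b)/(a + b) = 0.3270/2.027 = 0.1613, so ω = 2 arcsin(0.1613) ≈ 18.6°.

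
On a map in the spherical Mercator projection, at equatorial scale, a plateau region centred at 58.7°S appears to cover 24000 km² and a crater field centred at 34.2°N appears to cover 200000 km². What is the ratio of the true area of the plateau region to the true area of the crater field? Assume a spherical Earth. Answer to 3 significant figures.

0.0473

Since Mercator area scale is 1/cos²φ, the true area equals the apparent area multiplied by cos²φ.
True area of plateau region: 24000 × cos²(58.7°) = 24000 × 0.2699 = 6478 km².
True area of crater field: 200000 × cos²(34.2°) = 200000 × 0.6841 = 136800 km².
Ratio = 6478 / 136800 ≈ 0.0473.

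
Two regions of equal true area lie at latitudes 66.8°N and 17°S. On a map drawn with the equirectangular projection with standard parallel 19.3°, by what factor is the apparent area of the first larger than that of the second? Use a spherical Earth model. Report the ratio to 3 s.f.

With standard parallel φ₀ = 19.3°, the equirectangular projection gives x = Rλ cos φ₀, y = Rφ, so h = 1 and k = cos 19.3° / cos φ.
Areal scale at 66.8°: h·k = 1.000 × 2.396 = 2.396.
Areal scale at 17°: h·k = 1.000 × 0.9869 = 0.9869.
Ratio = 2.396/0.9869 ≈ 2.43.

2.43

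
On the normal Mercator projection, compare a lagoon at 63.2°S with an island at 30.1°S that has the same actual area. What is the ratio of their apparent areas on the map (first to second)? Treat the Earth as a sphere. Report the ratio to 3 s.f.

Mercator areal scale is sec²φ.
At 63.2°: sec²(63.2°) = 1/0.4509² = 4.919.
At 30.1°: sec²(30.1°) = 1/0.8652² = 1.336.
Ratio = 4.919/1.336 = cos²(30.1°)/cos²(63.2°) ≈ 3.68.

3.68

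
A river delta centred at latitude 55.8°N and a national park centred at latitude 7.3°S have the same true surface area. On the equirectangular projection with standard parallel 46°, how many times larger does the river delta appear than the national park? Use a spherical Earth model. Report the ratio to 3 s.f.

1.76

With standard parallel φ₀ = 46°, the equirectangular projection gives x = Rλ cos φ₀, y = Rφ, so h = 1 and k = cos 46° / cos φ.
Areal scale at 55.8°: h·k = 1.000 × 1.236 = 1.236.
Areal scale at 7.3°: h·k = 1.000 × 0.7003 = 0.7003.
Ratio = 1.236/0.7003 ≈ 1.76.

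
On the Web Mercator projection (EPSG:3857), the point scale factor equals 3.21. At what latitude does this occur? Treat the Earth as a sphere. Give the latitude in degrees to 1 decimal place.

71.8°

Mercator scale is k = sec φ = 1/cos φ.
1/cos φ = 3.21  ⇒  cos φ = 0.3115  ⇒  φ = arccos(0.3115) ≈ 71.8°.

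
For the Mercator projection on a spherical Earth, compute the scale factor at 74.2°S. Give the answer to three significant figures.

3.67

For Mercator, h = k = sec φ (a conformal cylindrical projection has a single point scale, 1/cos φ).
k = 1/cos 74.2° = 1/0.2723 = 3.673.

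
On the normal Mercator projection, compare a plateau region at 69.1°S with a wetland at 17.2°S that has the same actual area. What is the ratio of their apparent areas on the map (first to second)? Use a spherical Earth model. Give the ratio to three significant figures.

On Mercator, area is exaggerated by sec²φ = 1/cos²φ.
At 69.1°: sec²(69.1°) = 1/0.3567² = 7.858.
At 17.2°: sec²(17.2°) = 1/0.9553² = 1.096.
Ratio = 7.858/1.096 = cos²(17.2°)/cos²(69.1°) ≈ 7.17.

7.17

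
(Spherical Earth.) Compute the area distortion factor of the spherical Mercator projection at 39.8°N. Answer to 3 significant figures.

Mercator is conformal, so the point scale is isotropic: h = k = sec φ = 1/cos φ.
Areal scale = k² = sec²φ = 1/cos²(39.8°) = 1/0.7683² = 1.694.

1.69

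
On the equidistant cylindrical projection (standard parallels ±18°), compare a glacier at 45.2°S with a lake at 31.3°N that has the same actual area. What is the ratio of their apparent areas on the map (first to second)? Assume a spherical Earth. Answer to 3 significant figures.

In the equirectangular projection with standard parallel φ₀ = 18° (x = Rλ cos φ₀, y = Rφ), meridians are true-scale (h = 1) and the parallel scale is k = cos φ₀ / cos φ.
Areal scale at 45.2°: h·k = 1.000 × 1.350 = 1.350.
Areal scale at 31.3°: h·k = 1.000 × 1.113 = 1.113.
Ratio = 1.350/1.113 ≈ 1.21.

1.21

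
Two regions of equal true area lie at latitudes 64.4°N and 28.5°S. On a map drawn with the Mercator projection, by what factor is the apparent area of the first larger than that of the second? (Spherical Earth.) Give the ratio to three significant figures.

On Mercator, area is exaggerated by sec²φ = 1/cos²φ.
At 64.4°: sec²(64.4°) = 1/0.4321² = 5.356.
At 28.5°: sec²(28.5°) = 1/0.8788² = 1.295.
Ratio = 5.356/1.295 = cos²(28.5°)/cos²(64.4°) ≈ 4.14.

4.14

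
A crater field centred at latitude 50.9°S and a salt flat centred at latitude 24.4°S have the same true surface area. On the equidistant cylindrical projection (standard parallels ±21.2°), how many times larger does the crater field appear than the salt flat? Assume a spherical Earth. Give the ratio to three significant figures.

The equidistant cylindrical projection with φ₀ = 21.2° has h = 1 (meridians true) and k = cos φ₀ / cos φ along parallels.
Areal scale at 50.9°: h·k = 1.000 × 1.478 = 1.478.
Areal scale at 24.4°: h·k = 1.000 × 1.024 = 1.024.
Ratio = 1.478/1.024 ≈ 1.44.

1.44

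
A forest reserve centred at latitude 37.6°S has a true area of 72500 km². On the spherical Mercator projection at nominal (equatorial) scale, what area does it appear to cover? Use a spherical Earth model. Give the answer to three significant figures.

115000 km²

Mercator is conformal, so the point scale is isotropic: h = k = sec φ = 1/cos φ.
Areal scale = k² = sec²φ = 1/cos²(37.6°) = 1/0.7923² = 1.593.
Apparent area = 72500 × 1.593 ≈ 115000 km².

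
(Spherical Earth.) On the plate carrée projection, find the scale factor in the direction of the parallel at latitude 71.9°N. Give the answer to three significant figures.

3.22

Plate carrée maps x = Rλ, y = Rφ. The meridian scale is h = 1 and the parallel scale is k = 1/cos φ = sec φ.
k = 1/cos 71.9° = 1/0.3107 = 3.219.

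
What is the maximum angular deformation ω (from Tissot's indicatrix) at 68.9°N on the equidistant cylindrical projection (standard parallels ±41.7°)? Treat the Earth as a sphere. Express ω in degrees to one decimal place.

In the equirectangular projection with standard parallel φ₀ = 41.7° (x = Rλ cos φ₀, y = Rφ), meridians are true-scale (h = 1) and the parallel scale is k = cos φ₀ / cos φ.
At 68.9°: h = 1.000, k = 2.074; principal scales a = 2.074, b = 1.000.
sin(ω/2) = (a − b)/(a + b) = 1.074/3.074 = 0.3494, so ω = 2 arcsin(0.3494) ≈ 40.9°.

40.9°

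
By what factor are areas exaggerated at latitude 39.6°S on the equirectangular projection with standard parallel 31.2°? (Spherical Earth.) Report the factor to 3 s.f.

1.11

With standard parallel φ₀ = 31.2°, the equirectangular projection gives x = Rλ cos φ₀, y = Rφ, so h = 1 and k = cos 31.2° / cos φ.
Areal scale = h·k = 1 × cos φ₀ / cos φ; at 39.6°, h = 1.000, k = 1.110, so h·k = 1.110.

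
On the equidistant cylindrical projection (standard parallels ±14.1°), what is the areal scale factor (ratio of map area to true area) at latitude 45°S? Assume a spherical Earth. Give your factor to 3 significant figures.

1.37

With standard parallel φ₀ = 14.1°, the equirectangular projection gives x = Rλ cos φ₀, y = Rφ, so h = 1 and k = cos 14.1° / cos φ.
Areal scale = h·k = 1 × cos φ₀ / cos φ; at 45°, h = 1.000, k = 1.372, so h·k = 1.372.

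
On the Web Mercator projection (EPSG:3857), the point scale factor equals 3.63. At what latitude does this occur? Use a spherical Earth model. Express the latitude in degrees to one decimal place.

Mercator scale is k = sec φ = 1/cos φ.
1/cos φ = 3.63  ⇒  cos φ = 0.2755  ⇒  φ = arccos(0.2755) ≈ 74.0°.

74.0°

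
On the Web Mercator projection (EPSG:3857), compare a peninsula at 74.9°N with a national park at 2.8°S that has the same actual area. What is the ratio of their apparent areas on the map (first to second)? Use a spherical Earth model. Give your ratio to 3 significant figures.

Mercator is conformal with k = sec φ, so areal scale = k² = sec²φ.
At 74.9°: sec²(74.9°) = 1/0.2605² = 14.74.
At 2.8°: sec²(2.8°) = 1/0.9988² = 1.002.
Ratio = 14.74/1.002 = cos²(2.8°)/cos²(74.9°) ≈ 14.7.

14.7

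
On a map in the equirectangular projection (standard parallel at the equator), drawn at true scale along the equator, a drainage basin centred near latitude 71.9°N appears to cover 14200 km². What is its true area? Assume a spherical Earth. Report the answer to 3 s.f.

4410 km²

Plate carrée maps x = Rλ, y = Rφ. The meridian scale is h = 1 and the parallel scale is k = 1/cos φ = sec φ.
Areal scale = h·k = 1 × sec φ; at 71.9°, h = 1.000, k = 3.219, so h·k = 3.219.
True area = apparent / (areal scale) = 14200 / 3.219 ≈ 4410 km².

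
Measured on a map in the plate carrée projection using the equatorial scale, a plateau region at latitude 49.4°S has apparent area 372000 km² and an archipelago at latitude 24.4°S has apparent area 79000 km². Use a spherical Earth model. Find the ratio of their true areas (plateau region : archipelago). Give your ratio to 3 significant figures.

3.36

On the plate carrée, areal scale = h·k = 1 × sec φ, so true area = apparent × cos φ.
True area of plateau region: 372000 × cos(49.4°) = 372000 × 0.6508 = 242100 km².
True area of archipelago: 79000 × cos(24.4°) = 79000 × 0.9107 = 71940 km².
Ratio = 242100 / 71940 ≈ 3.36.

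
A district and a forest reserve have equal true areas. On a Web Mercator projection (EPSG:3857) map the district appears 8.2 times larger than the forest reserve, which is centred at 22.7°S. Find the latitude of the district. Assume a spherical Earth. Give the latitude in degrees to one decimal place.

71.2°

Mercator areal scale is sec²φ, so apparent-area ratio = sec²φ₁ / sec²φ₂ = cos²φ₂ / cos²φ₁.
cos²φ₂ / cos²φ₁ = 8.2  ⇒  cos φ₁ = cos 22.7° / √8.2 = 0.9225/2.864 = 0.3222.
φ₁ = arccos(0.3222) ≈ 71.2°.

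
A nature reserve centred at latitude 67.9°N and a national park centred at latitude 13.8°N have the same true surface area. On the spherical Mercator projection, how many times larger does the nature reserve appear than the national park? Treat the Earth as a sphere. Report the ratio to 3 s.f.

Mercator is conformal with k = sec φ, so areal scale = k² = sec²φ.
At 67.9°: sec²(67.9°) = 1/0.3762² = 7.065.
At 13.8°: sec²(13.8°) = 1/0.9711² = 1.060.
Ratio = 7.065/1.060 = cos²(13.8°)/cos²(67.9°) ≈ 6.66.

6.66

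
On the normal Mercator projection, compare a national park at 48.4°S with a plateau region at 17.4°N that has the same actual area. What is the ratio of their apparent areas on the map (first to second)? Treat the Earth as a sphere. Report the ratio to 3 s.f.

2.07

On Mercator, area is exaggerated by sec²φ = 1/cos²φ.
At 48.4°: sec²(48.4°) = 1/0.6639² = 2.269.
At 17.4°: sec²(17.4°) = 1/0.9542² = 1.098.
Ratio = 2.269/1.098 = cos²(17.4°)/cos²(48.4°) ≈ 2.07.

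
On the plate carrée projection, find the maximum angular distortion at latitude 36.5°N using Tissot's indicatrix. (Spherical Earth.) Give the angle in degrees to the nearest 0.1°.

12.5°

In the plate carrée (x = Rλ, y = Rφ), meridians are true-scale (h = 1) and parallels are stretched by k = sec φ.
At 36.5°: h = 1.000, k = 1.244; principal scales a = 1.244, b = 1.000.
sin(ω/2) = (a − b)/(a + b) = 0.2440/2.244 = 0.1087, so ω = 2 arcsin(0.1087) ≈ 12.5°.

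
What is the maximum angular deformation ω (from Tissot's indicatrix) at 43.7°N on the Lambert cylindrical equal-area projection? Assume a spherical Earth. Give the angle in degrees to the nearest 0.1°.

36.5°

The Lambert cylindrical equal-area projection is the cylindrical equal-area projection with its standard parallel at the equator (φ₀ = 0). For cylindrical equal-area with standard parallel φ₀, h = cos φ / cos φ₀ and k = cos φ₀ / cos φ, so h·k = 1.
At 43.7°: h = 0.7230, k = 1.383; principal scales a = 1.383, b = 0.7230.
sin(ω/2) = (a − b)/(a + b) = 0.6602/2.106 = 0.3135, so ω = 2 arcsin(0.3135) ≈ 36.5°.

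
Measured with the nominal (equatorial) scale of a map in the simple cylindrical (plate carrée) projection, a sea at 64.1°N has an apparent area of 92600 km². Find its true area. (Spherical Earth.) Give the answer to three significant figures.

In the plate carrée (x = Rλ, y = Rφ), meridians are true-scale (h = 1) and parallels are stretched by k = sec φ.
Areal scale = h·k = 1 × sec φ; at 64.1°, h = 1.000, k = 2.289, so h·k = 2.289.
True area = apparent / (areal scale) = 92600 / 2.289 ≈ 40400 km².

40400 km²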